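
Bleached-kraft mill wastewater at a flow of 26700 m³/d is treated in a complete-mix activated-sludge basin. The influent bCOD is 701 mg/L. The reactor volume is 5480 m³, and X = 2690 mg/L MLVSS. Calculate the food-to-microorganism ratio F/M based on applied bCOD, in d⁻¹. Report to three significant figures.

F/M = Q·S₀ / (V·X) = 26700 × 701 / (5480 × 2690) = 1.270 g bCOD·(g VSS·d)⁻¹.

F/M ≈ 1.27 d⁻¹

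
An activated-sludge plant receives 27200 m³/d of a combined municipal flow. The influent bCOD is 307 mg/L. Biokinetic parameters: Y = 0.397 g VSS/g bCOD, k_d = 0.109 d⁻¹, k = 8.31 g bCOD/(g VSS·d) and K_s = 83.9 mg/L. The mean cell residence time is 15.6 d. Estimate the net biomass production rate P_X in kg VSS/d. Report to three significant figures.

P_X ≈ 1210 kg VSS/d

From the Monod/SRT balance for a CMAS, S = K_s·(1+k_d θ_c)/[θ_c·(Y k − k_d) − 1] = 83.9 × (1 + 0.109 × 15.6) / [15.6 × (0.397 × 8.31 − 0.109) − 1] = 226.6 / 48.77 = 4.646 mg/L.
The observed yield is Y_obs = Y/(1 + k_d·θ_c) = 0.397 / (1 + 0.109 × 15.6) = 0.397 / 2.700 = 0.1470 g VSS per g bCOD removed.
Substrate removed = Q·(S₀ − S) = 27200 m³/d × (307 − 4.65) g/m³ = 8.22×10^6 g/d = 8224 kg/d.
Biomass produced: P_X = Y_obs·Q·ΔS = 0.1470 × 8224 ≈ 1209 kg VSS/d.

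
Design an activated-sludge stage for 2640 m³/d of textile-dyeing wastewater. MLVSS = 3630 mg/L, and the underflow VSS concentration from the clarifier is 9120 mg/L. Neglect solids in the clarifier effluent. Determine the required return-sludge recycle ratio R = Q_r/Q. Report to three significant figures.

Solids balance on the clarifier gives (1+R)X = R·X_r, so R = X/(X_r − X) = 3630 / (9120 − 3630) = 0.6612.

R ≈ 0.661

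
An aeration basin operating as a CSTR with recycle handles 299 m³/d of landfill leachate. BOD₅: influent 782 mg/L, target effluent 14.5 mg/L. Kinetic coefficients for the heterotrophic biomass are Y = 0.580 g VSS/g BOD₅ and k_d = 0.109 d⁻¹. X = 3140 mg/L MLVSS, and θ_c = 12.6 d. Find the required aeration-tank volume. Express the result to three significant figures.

V ≈ 225 m³

Steady-state biomass mass balance: V·X·(1 + k_d·θ_c) = Y·Q·(S₀ − S)·θ_c, so V = 0.580 × 299 × (782 − 14.5) × 12.6 / [3140 × (1 + 0.109 × 12.6)] = 1.68×10^6 / 7452 = 225.0 m³.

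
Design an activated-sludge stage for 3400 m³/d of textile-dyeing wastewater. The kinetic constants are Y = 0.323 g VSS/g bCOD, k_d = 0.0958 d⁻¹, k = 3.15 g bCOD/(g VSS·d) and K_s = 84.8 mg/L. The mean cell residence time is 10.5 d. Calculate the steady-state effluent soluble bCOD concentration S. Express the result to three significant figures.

S ≈ 19.6 mg/L

From the Monod/SRT balance for a CMAS, S = K_s·(1+k_d θ_c)/[θ_c·(Y k − k_d) − 1] = 84.8 × (1 + 0.0958 × 10.5) / [10.5 × (0.323 × 3.15 − 0.0958) − 1] = 170.1 / 8.677 = 19.60 mg/L.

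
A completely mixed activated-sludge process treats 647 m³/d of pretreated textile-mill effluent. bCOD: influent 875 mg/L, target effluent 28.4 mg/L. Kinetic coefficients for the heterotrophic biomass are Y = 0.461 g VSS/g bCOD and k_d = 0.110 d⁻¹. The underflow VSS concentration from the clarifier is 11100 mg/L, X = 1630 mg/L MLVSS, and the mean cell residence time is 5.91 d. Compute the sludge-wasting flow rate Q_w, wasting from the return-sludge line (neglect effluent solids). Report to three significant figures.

Q_w ≈ 13.8 m³/d

From the SRT design equation V = Y Q (S₀−S) θ_c / [X (1 + k_d θ_c)] = 0.461 × 647 × (875 − 28.4) × 5.91 / [1630 × (1 + 0.110 × 5.91)] = 1.49×10^6 / 2690 = 554.8 m³.
Wasting from the return line (neglecting effluent solids): Q_w = V·X / (θ_c·X_r) = 554.8 × 1630 / (5.91 × 11100) = 13.79 m³/d.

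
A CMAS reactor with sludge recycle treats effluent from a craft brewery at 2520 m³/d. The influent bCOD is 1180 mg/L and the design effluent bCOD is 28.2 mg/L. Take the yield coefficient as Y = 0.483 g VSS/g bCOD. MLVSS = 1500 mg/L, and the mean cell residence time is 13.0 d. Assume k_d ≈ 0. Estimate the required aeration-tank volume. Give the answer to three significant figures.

V·X = Y·Q·ΔS·θ_c gives V = 0.483 × 2520 × (1180 − 28.2) × 13.0 / 1500 = 12150 m³.

V ≈ 12200 m³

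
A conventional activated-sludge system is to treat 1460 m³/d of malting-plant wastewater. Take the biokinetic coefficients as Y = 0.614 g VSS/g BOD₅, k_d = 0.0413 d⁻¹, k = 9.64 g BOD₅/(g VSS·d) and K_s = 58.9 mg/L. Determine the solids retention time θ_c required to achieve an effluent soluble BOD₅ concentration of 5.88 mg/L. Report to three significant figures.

At the target effluent, Y k S/(K_s+S) = 0.614×9.64×5.88/64.78 = 0.5373 d⁻¹.
1/θ_c = 0.5373 − 0.0413 = 0.4960 d⁻¹, so θ_c = 2.016 d.

θ_c ≈ 2.02 d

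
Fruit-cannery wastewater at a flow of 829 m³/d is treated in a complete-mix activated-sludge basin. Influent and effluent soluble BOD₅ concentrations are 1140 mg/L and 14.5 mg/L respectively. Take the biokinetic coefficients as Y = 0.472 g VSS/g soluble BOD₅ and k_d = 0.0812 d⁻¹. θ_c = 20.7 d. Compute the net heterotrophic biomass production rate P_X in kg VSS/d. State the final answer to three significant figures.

P_X ≈ 164 kg VSS/d

The observed yield is Y_obs = Y/(1 + k_d·θ_c) = 0.472 / (1 + 0.0812 × 20.7) = 0.472 / 2.681 = 0.1761 g VSS per g soluble BOD₅ removed.
Q·(S₀ − S) = 829 × (1140 − 14.5) × 10⁻³ = 933.0 kg/d removed.
Net biomass production P_X = Y_obs × Q·(S₀ − S) = 0.1761 × 933.0 = 164.3 kg VSS/d.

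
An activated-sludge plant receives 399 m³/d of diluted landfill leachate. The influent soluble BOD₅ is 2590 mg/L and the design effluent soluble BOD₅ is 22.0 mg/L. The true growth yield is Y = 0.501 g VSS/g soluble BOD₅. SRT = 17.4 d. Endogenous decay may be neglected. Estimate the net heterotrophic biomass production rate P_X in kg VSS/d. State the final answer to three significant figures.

P_X ≈ 513 kg VSS/d

No decay correction is needed, so Y_obs = Y = 0.501.
Mass of soluble BOD₅ removed per day: Q(S₀ − S) = 399 × 2568 g/m³ = 1025 kg/d.
P_X = Y_obs · Q(S₀ − S) = 0.5010 × 1025 = 513.3 kg VSS/d.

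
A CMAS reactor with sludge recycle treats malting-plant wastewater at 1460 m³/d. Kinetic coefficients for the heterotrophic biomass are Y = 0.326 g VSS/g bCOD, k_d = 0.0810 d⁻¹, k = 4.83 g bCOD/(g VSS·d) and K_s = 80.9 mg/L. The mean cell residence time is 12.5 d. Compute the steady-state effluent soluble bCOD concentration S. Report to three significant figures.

S ≈ 9.21 mg/L

Effluent substrate depends only on kinetics and SRT: S = K_s(1 + k_d θ_c) / [θ_c(Yk − k_d) − 1] = 80.9 × (1 + 0.0810 × 12.5) / [12.5 × (0.326 × 4.83 − 0.0810) − 1] = 162.8 / 17.67 = 9.214 mg/L.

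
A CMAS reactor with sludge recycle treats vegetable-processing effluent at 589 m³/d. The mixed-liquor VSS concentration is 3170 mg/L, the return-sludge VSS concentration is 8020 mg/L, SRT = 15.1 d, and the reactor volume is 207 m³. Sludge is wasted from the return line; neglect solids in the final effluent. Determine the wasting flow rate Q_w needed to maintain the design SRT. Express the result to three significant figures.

Q_w ≈ 5.42 m³/d

θ_c = V·X/(Q_w·X_r) when wasting from the recycle, so Q_w = V·X/(θ_c·X_r) = 207.0 × 3170 / (15.1 × 8020) = 5.418 m³/d.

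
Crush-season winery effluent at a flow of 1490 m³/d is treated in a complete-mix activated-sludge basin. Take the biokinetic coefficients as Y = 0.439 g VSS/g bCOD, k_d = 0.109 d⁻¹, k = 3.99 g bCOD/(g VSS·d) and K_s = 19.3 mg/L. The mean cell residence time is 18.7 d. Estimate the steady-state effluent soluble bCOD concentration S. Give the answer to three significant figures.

For a completely mixed reactor with recycle the Lawrence–McCarty relation gives S = K_s·(1 + k_d·θ_c) / [θ_c·(Y·k − k_d) − 1] = 19.3 × (1 + 0.109 × 18.7) / [18.7 × (0.439 × 3.99 − 0.109) − 1] = 58.64 / 29.72 = 1.973 mg/L.

S ≈ 1.97 mg/L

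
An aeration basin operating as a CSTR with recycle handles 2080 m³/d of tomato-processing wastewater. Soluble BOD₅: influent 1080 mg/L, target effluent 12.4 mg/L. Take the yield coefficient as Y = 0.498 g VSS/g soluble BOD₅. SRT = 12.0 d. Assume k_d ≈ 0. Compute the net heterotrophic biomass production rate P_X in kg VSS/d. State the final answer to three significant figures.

Since k_d ≈ 0, Y_obs = Y = 0.498 g VSS/g soluble BOD₅.
Substrate removed = Q·(S₀ − S) = 2080 m³/d × (1080 − 12.4) g/m³ = 2.22×10^6 g/d = 2221 kg/d.
So the net sludge growth is P_X = 0.4980 × 2221 = 1106 kg VSS/d.

P_X ≈ 1110 kg VSS/d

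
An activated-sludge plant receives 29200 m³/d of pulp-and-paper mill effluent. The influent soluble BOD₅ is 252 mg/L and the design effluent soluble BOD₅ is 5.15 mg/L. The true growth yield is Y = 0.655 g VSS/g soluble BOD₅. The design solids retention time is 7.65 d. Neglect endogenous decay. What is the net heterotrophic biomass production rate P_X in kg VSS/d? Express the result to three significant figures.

No decay correction is needed, so Y_obs = Y = 0.655.
ΔS = 252 − 5.15 = 246.8 mg/L, so the substrate removal rate is 29200 × 246.8/1000 = 7208 kg soluble BOD₅/d.
Biomass produced: P_X = Y_obs·Q·ΔS = 0.6550 × 7208 ≈ 4721 kg VSS/d.

P_X ≈ 4720 kg VSS/d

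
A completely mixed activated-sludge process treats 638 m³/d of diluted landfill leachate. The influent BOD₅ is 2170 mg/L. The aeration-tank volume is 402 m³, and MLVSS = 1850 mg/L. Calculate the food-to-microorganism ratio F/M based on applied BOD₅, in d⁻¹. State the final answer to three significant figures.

Food-to-microorganism ratio F/M = Q S₀ / (V X) = 638 × 2170 / (402.0 × 1850) = 1.862 d⁻¹.

F/M ≈ 1.86 d⁻¹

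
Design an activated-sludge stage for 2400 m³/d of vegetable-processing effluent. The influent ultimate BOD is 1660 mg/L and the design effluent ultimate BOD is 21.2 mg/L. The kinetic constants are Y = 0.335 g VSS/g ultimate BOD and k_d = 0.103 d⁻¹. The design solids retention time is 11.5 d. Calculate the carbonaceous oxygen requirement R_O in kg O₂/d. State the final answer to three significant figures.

R_O ≈ 3080 kg O₂/d

Observed yield with endogenous decay: Y_obs = Y / (1 + k_d·θ_c) = 0.335 / (1 + 0.103 × 11.5) = 0.335 / 2.184 = 0.1534 g VSS/g ultimate BOD.
Q·(S₀ − S) = 2400 × (1660 − 21.2) × 10⁻³ = 3933 kg/d removed.
Biomass synthesised: P_X = Y_obs × 3933 = 603.2 kg VSS/d.
R_O = Q·(S₀ − S) − 1.42·P_X = 3933 − 1.42 × 603.2 = 3077 kg O₂/d.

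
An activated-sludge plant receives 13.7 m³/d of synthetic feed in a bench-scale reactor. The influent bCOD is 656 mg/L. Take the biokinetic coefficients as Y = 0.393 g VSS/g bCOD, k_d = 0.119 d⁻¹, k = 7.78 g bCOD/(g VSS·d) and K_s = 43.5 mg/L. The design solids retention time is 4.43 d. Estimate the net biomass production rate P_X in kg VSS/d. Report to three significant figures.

P_X ≈ 2.29 kg VSS/d

From the Monod/SRT balance for a CMAS, S = K_s·(1+k_d θ_c)/[θ_c·(Y k − k_d) − 1] = 43.5 × (1 + 0.119 × 4.43) / [4.43 × (0.393 × 7.78 − 0.119) − 1] = 66.43 / 12.02 = 5.528 mg/L.
Observed yield with endogenous decay: Y_obs = Y / (1 + k_d·θ_c) = 0.393 / (1 + 0.119 × 4.43) = 0.393 / 1.527 = 0.2573 g VSS/g bCOD.
Mass of bCOD removed per day: Q(S₀ − S) = 13.7 × 650.5 g/m³ = 8.911 kg/d.
Net biomass production P_X = Y_obs × Q·(S₀ − S) = 0.2573 × 8.911 = 2.293 kg VSS/d.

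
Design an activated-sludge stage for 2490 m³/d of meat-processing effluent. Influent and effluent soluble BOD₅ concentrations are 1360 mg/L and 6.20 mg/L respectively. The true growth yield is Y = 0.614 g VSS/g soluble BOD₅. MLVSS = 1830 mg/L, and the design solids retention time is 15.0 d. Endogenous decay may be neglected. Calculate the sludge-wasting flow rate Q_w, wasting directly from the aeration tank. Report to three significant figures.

With k_d = 0 the design equation reduces to V = Y Q (S₀−S) θ_c / X = 0.614 × 2490 × (1360 − 6.20) × 15.0 / 1830 = 16965 m³.
For wasting at MLVSS concentration, Q_w = V/θ_c = 16965/15.0 = 1131 m³/d.

Q_w ≈ 1130 m³/d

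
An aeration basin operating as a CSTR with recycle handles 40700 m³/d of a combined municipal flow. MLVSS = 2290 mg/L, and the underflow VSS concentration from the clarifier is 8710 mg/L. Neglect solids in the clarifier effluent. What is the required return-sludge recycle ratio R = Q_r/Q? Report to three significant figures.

R ≈ 0.357

Mass balance around the secondary clarifier (neglecting effluent solids): R = X / (X_r − X) = 2290 / (8710 − 2290) = 0.3567.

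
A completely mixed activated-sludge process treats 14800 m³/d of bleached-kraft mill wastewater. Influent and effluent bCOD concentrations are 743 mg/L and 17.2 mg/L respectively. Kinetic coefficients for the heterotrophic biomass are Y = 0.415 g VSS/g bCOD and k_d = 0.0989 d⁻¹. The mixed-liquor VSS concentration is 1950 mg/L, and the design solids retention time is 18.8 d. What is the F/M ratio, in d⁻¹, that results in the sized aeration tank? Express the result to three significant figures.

From the SRT design equation V = Y Q (S₀−S) θ_c / [X (1 + k_d θ_c)] = 0.415 × 14800 × (743 − 17.2) × 18.8 / [1950 × (1 + 0.0989 × 18.8)] = 8.38×10^7 / 5576 = 15031 m³.
F/M = applied load / biomass = Q·S₀/(V·X) = 14800 × 743 / (15031 × 1950) = 0.3752 d⁻¹.

F/M ≈ 0.375 d⁻¹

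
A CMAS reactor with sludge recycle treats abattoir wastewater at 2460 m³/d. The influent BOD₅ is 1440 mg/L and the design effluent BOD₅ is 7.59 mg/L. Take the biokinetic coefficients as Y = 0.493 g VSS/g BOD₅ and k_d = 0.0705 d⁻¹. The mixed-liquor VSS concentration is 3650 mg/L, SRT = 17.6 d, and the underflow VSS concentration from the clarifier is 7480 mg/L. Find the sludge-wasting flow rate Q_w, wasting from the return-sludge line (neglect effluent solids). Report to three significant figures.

Q_w ≈ 104 m³/d

Steady-state biomass mass balance: V·X·(1 + k_d·θ_c) = Y·Q·(S₀ − S)·θ_c, so V = 0.493 × 2460 × (1440 − 7.59) × 17.6 / [3650 × (1 + 0.0705 × 17.6)] = 3.06×10^7 / 8179 = 3738 m³.
Wasting from the return line (neglecting effluent solids): Q_w = V·X / (θ_c·X_r) = 3738 × 3650 / (17.6 × 7480) = 103.6 m³/d.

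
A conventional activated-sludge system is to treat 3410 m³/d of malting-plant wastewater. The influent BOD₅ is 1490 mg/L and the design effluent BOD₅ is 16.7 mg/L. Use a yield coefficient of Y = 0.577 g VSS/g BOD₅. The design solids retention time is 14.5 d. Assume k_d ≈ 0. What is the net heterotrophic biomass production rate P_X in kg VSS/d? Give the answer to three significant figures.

P_X ≈ 2900 kg VSS/d

No decay correction is needed, so Y_obs = Y = 0.577.
Substrate removed = Q·(S₀ − S) = 3410 m³/d × (1490 − 16.7) g/m³ = 5.02×10^6 g/d = 5024 kg/d.
Net biomass production P_X = Y_obs × Q·(S₀ − S) = 0.5770 × 5024 = 2899 kg VSS/d.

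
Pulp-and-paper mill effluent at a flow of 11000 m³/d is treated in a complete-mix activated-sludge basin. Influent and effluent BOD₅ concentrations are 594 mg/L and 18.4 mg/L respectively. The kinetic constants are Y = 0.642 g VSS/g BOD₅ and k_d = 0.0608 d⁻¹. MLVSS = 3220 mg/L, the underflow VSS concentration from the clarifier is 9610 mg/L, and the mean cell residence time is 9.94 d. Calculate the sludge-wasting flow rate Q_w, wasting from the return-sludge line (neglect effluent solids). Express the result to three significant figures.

Steady-state biomass mass balance: V·X·(1 + k_d·θ_c) = Y·Q·(S₀ − S)·θ_c, so V = 0.642 × 11000 × (594 − 18.4) × 9.94 / [3220 × (1 + 0.0608 × 9.94)] = 4.04×10^7 / 5166 = 7821 m³.
Wasting from the return line (neglecting effluent solids): Q_w = V·X / (θ_c·X_r) = 7821 × 3220 / (9.94 × 9610) = 263.6 m³/d.

Q_w ≈ 264 m³/d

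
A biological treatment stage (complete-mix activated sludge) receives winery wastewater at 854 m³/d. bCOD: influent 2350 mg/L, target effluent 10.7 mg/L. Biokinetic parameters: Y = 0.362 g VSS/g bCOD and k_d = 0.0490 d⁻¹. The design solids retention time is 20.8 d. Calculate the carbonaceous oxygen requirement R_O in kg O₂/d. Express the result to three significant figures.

Y_obs = Y / (1 + k_d θ_c) = 0.362 / (1 + 0.0490 × 20.8) = 0.362 / 2.019 = 0.1793.
Q·(S₀ − S) = 854 × (2350 − 10.7) × 10⁻³ = 1998 kg/d removed.
Net sludge production P_X = 0.1793 × 1998 = 358.2 kg VSS/d.
R_O = Q·(S₀ − S) − 1.42·P_X = 1998 − 1.42 × 358.2 = 1489 kg O₂/d.

R_O ≈ 1490 kg O₂/d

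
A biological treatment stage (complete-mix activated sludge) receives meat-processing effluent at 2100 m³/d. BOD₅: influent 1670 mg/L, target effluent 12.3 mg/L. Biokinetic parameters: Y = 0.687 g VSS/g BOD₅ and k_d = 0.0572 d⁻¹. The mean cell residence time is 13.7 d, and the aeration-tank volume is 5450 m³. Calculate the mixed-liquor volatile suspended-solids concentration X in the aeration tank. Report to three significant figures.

X ≈ 3370 mg/L

From V·X·(1 + k_d·θ_c) = Y·Q·(S₀ − S)·θ_c: X = 0.687 × 2100 × (1670 − 12.3) × 13.7 / [5450 × (1 + 0.0572 × 13.7)] = 3371 mg/L.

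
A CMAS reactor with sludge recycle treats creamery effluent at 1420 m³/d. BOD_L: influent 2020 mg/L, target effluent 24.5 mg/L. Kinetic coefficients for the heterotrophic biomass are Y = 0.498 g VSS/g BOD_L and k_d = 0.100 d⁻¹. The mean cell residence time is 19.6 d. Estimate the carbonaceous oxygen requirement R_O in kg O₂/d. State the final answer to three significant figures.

R_O ≈ 2160 kg O₂/d

Correct the yield for decay: Y_obs = Y/(1 + k_d θ_c) = 0.498 / (1 + 0.100 × 19.6) = 0.498 / 2.960 = 0.1682.
ΔS = 2020 − 24.5 = 1996 mg/L, so the substrate removal rate is 1420 × 1996/1000 = 2834 kg BOD_L/d.
Net sludge production P_X = 0.1682 × 2834 = 476.7 kg VSS/d.
R_O = Q·ΔS − 1.42 P_X = 2834 − 677.0 = 2157 kg O₂/d.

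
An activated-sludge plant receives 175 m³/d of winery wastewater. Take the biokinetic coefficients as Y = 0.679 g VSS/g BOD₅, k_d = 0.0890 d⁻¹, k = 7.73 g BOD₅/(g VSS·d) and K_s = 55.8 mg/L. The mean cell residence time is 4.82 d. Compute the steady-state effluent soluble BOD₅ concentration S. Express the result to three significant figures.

S ≈ 3.34 mg/L

Effluent substrate depends only on kinetics and SRT: S = K_s(1 + k_d θ_c) / [θ_c(Yk − k_d) − 1] = 55.8 × (1 + 0.0890 × 4.82) / [4.82 × (0.679 × 7.73 − 0.0890) − 1] = 79.74 / 23.87 = 3.341 mg/L.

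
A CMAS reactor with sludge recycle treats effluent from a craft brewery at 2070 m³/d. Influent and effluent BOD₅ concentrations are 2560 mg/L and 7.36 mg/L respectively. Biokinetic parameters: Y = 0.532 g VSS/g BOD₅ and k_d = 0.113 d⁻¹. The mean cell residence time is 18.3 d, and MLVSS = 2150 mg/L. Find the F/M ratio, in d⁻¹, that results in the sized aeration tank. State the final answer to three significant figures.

F/M ≈ 0.316 d⁻¹

Steady-state biomass mass balance: V·X·(1 + k_d·θ_c) = Y·Q·(S₀ − S)·θ_c, so V = 0.532 × 2070 × (2560 − 7.36) × 18.3 / [2150 × (1 + 0.113 × 18.3)] = 5.14×10^7 / 6596 = 7799 m³.
Food-to-microorganism ratio F/M = Q S₀ / (V X) = 2070 × 2560 / (7799 × 2150) = 0.3160 d⁻¹.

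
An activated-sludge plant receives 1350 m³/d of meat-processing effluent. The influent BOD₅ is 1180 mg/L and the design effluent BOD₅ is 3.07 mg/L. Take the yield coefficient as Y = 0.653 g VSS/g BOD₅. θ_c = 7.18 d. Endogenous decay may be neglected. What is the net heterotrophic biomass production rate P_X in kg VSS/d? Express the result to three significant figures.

P_X ≈ 1040 kg VSS/d

No decay correction is needed, so Y_obs = Y = 0.653.
Substrate removed = Q·(S₀ − S) = 1350 m³/d × (1180 − 3.07) g/m³ = 1.59×10^6 g/d = 1589 kg/d.
So the net sludge growth is P_X = 0.6530 × 1589 = 1038 kg VSS/d.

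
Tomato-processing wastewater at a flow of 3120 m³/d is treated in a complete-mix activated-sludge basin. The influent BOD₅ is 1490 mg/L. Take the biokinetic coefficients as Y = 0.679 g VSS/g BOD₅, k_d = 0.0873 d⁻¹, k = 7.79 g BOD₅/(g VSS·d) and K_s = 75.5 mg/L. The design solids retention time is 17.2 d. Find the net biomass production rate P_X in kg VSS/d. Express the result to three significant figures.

P_X ≈ 1260 kg VSS/d

From the Monod/SRT balance for a CMAS, S = K_s·(1+k_d θ_c)/[θ_c·(Y k − k_d) − 1] = 75.5 × (1 + 0.0873 × 17.2) / [17.2 × (0.679 × 7.79 − 0.0873) − 1] = 188.9 / 88.48 = 2.135 mg/L.
The observed yield is Y_obs = Y/(1 + k_d·θ_c) = 0.679 / (1 + 0.0873 × 17.2) = 0.679 / 2.502 = 0.2714 g VSS per g BOD₅ removed.
Substrate removed = Q·(S₀ − S) = 3120 m³/d × (1490 − 2.13) g/m³ = 4.64×10^6 g/d = 4642 kg/d.
So the net sludge growth is P_X = 0.2714 × 4642 = 1260 kg VSS/d.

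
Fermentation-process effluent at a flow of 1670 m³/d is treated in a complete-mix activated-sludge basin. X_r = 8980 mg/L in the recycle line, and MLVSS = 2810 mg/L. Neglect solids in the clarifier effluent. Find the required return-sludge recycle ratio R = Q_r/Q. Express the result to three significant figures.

R ≈ 0.455

Solids balance on the clarifier gives (1+R)X = R·X_r, so R = X/(X_r − X) = 2810 / (8980 − 2810) = 0.4554.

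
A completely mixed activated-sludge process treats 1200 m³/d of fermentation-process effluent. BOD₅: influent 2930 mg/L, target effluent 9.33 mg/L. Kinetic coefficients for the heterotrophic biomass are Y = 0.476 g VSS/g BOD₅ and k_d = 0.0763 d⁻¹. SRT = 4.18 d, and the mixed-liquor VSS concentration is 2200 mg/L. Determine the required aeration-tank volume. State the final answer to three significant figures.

V ≈ 2400 m³

Steady-state biomass mass balance: V·X·(1 + k_d·θ_c) = Y·Q·(S₀ − S)·θ_c, so V = 0.476 × 1200 × (2930 − 9.33) × 4.18 / [2200 × (1 + 0.0763 × 4.18)] = 6.97×10^6 / 2902 = 2403 m³.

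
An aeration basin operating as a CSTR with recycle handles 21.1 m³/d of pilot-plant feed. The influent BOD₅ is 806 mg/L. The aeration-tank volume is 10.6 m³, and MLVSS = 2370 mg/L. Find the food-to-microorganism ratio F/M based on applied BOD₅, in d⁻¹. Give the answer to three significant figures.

F/M ≈ 0.677 d⁻¹

F/M = Q·S₀ / (V·X) = 21.1 × 806 / (10.60 × 2370) = 0.6770 g BOD₅·(g VSS·d)⁻¹.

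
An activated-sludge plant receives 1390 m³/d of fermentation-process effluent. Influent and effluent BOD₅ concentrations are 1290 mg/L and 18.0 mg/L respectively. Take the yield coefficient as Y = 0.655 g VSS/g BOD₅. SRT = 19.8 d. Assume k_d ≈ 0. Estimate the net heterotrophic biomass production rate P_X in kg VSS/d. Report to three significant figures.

P_X ≈ 1160 kg VSS/d

Since k_d ≈ 0, Y_obs = Y = 0.655 g VSS/g BOD₅.
Q·(S₀ − S) = 1390 × (1290 − 18.0) × 10⁻³ = 1768 kg/d removed.
P_X = Y_obs · Q(S₀ − S) = 0.6550 × 1768 = 1158 kg VSS/d.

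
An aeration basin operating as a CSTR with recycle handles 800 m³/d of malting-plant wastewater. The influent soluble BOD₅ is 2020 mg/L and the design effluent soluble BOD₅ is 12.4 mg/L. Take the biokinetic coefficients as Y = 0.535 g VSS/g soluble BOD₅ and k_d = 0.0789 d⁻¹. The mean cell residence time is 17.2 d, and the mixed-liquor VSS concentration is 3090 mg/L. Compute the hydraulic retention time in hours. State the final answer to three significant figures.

τ ≈ 60.9 h

Steady-state biomass mass balance: V·X·(1 + k_d·θ_c) = Y·Q·(S₀ − S)·θ_c, so V = 0.535 × 800 × (2020 − 12.4) × 17.2 / [3090 × (1 + 0.0789 × 17.2)] = 1.48×10^7 / 7283 = 2029 m³.
Hydraulic retention time τ = V/Q = 2029 / 800 = 2.536 d = 60.87 h.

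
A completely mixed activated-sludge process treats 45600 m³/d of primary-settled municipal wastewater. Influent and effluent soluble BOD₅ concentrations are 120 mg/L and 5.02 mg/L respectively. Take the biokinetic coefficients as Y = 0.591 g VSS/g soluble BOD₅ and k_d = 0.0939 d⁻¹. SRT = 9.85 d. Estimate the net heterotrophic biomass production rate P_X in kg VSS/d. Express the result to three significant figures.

Y_obs = Y / (1 + k_d θ_c) = 0.591 / (1 + 0.0939 × 9.85) = 0.591 / 1.925 = 0.3070.
Q·(S₀ − S) = 45600 × (120 − 5.02) × 10⁻³ = 5243 kg/d removed.
So the net sludge growth is P_X = 0.3070 × 5243 = 1610 kg VSS/d.

P_X ≈ 1610 kg VSS/d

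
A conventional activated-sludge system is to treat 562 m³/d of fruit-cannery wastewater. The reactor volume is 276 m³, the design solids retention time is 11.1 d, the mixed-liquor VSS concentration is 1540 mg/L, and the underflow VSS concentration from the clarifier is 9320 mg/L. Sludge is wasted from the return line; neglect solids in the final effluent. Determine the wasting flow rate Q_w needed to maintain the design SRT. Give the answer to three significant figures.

θ_c = V·X/(Q_w·X_r) when wasting from the recycle, so Q_w = V·X/(θ_c·X_r) = 276.0 × 1540 / (11.1 × 9320) = 4.109 m³/d.

Q_w ≈ 4.11 m³/d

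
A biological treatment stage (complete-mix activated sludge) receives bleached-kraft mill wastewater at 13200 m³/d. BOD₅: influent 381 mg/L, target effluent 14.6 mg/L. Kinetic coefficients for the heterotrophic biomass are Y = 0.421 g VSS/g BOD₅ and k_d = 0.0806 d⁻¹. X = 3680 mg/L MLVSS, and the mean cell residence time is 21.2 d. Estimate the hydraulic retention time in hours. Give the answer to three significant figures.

τ ≈ 7.87 h

Steady-state biomass mass balance: V·X·(1 + k_d·θ_c) = Y·Q·(S₀ − S)·θ_c, so V = 0.421 × 13200 × (381 − 14.6) × 21.2 / [3680 × (1 + 0.0806 × 21.2)] = 4.32×10^7 / 9968 = 4330 m³.
τ = V/Q = 4330/13200 = 0.3281 d, or 7.874 h.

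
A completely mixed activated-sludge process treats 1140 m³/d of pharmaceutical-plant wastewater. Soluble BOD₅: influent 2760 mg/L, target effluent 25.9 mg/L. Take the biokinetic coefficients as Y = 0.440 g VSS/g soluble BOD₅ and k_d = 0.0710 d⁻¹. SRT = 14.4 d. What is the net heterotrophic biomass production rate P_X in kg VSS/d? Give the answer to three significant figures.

Correct the yield for decay: Y_obs = Y/(1 + k_d θ_c) = 0.440 / (1 + 0.0710 × 14.4) = 0.440 / 2.022 = 0.2176.
ΔS = 2760 − 25.9 = 2734 mg/L, so the substrate removal rate is 1140 × 2734/1000 = 3117 kg soluble BOD₅/d.
Net biomass production P_X = Y_obs × Q·(S₀ − S) = 0.2176 × 3117 = 678.1 kg VSS/d.

P_X ≈ 678 kg VSS/d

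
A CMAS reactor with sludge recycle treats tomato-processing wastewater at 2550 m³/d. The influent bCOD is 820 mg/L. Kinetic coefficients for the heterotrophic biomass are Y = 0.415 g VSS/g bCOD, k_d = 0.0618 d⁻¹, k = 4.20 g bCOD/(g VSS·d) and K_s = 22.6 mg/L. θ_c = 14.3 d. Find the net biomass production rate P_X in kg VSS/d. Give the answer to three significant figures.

For a completely mixed reactor with recycle the Lawrence–McCarty relation gives S = K_s·(1 + k_d·θ_c) / [θ_c·(Y·k − k_d) − 1] = 22.6 × (1 + 0.0618 × 14.3) / [14.3 × (0.415 × 4.20 − 0.0618) − 1] = 42.57 / 23.04 = 1.848 mg/L.
Observed yield with endogenous decay: Y_obs = Y / (1 + k_d·θ_c) = 0.415 / (1 + 0.0618 × 14.3) = 0.415 / 1.884 = 0.2203 g VSS/g bCOD.
Q·(S₀ − S) = 2550 × (820 − 1.85) × 10⁻³ = 2086 kg/d removed.
So the net sludge growth is P_X = 0.2203 × 2086 = 459.6 kg VSS/d.

P_X ≈ 460 kg VSS/d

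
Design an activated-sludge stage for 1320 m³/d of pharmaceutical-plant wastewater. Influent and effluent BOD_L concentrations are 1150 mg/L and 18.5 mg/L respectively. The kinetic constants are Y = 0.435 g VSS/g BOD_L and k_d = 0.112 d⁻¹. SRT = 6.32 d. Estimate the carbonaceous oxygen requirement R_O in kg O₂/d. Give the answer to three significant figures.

R_O ≈ 953 kg O₂/d

The observed yield is Y_obs = Y/(1 + k_d·θ_c) = 0.435 / (1 + 0.112 × 6.32) = 0.435 / 1.708 = 0.2547 g VSS per g BOD_L removed.
Substrate removed = Q·(S₀ − S) = 1320 m³/d × (1150 − 18.5) g/m³ = 1.49×10^6 g/d = 1494 kg/d.
Biomass synthesised: P_X = Y_obs × 1494 = 380.4 kg VSS/d.
R_O = Q·ΔS − 1.42 P_X = 1494 − 540.2 = 953.4 kg O₂/d.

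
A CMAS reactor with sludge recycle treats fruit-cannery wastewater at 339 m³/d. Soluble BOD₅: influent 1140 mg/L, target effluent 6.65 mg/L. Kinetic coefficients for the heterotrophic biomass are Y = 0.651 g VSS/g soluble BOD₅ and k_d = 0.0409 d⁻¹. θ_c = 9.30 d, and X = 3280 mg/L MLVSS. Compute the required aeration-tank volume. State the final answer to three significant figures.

V ≈ 514 m³

From the SRT design equation V = Y Q (S₀−S) θ_c / [X (1 + k_d θ_c)] = 0.651 × 339 × (1140 − 6.65) × 9.30 / [3280 × (1 + 0.0409 × 9.30)] = 2.33×10^6 / 4528 = 513.8 m³.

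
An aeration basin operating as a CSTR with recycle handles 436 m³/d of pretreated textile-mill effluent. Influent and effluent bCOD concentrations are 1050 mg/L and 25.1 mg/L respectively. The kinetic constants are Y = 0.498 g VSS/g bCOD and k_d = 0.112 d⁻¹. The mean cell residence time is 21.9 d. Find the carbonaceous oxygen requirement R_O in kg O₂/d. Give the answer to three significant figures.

Observed yield with endogenous decay: Y_obs = Y / (1 + k_d·θ_c) = 0.498 / (1 + 0.112 × 21.9) = 0.498 / 3.453 = 0.1442 g VSS/g bCOD.
Q·(S₀ − S) = 436 × (1050 − 25.1) × 10⁻³ = 446.9 kg/d removed.
P_X = Y_obs·Q·(S₀ − S) = 0.1442 × 446.9 = 64.45 kg VSS/d.
R_O = Q·ΔS − 1.42 P_X = 446.9 − 91.52 = 355.3 kg O₂/d.

R_O ≈ 355 kg O₂/d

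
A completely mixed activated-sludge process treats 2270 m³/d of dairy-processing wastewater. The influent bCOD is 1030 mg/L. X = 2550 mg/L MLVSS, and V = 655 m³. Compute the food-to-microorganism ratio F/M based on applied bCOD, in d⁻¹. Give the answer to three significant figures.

F/M = applied load / biomass = Q·S₀/(V·X) = 2270 × 1030 / (655.0 × 2550) = 1.400 d⁻¹.

F/M ≈ 1.40 d⁻¹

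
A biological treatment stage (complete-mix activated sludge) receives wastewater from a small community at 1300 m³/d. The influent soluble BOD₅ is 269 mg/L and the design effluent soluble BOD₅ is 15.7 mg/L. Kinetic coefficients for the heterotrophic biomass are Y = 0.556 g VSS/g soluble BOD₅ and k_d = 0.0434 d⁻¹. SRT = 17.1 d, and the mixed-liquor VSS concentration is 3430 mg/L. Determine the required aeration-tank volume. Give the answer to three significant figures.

V ≈ 524 m³

Steady-state biomass mass balance: V·X·(1 + k_d·θ_c) = Y·Q·(S₀ − S)·θ_c, so V = 0.556 × 1300 × (269 − 15.7) × 17.1 / [3430 × (1 + 0.0434 × 17.1)] = 3.13×10^6 / 5976 = 523.9 m³.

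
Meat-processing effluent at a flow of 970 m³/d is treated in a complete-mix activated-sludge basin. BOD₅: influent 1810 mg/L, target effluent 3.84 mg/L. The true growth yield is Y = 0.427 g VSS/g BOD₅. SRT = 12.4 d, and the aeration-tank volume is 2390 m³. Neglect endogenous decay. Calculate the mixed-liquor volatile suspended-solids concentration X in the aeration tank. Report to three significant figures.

X ≈ 3880 mg/L

From V·X = Y·Q·(S₀ − S)·θ_c (decay neglected): X = 0.427 × 970 × (1810 − 3.84) × 12.4 / 2390 = 3881 mg/L.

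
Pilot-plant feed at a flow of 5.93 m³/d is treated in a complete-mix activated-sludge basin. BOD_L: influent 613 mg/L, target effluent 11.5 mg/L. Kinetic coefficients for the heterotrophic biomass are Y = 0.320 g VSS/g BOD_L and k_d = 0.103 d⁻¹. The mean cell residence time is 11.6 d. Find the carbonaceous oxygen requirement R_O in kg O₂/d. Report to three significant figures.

R_O ≈ 2.83 kg O₂/d

Observed yield with endogenous decay: Y_obs = Y / (1 + k_d·θ_c) = 0.320 / (1 + 0.103 × 11.6) = 0.320 / 2.195 = 0.1458 g VSS/g BOD_L.
Mass of BOD_L removed per day: Q(S₀ − S) = 5.93 × 601.5 g/m³ = 3.567 kg/d.
Net sludge production P_X = 0.1458 × 3.567 = 0.5201 kg VSS/d.
Carbonaceous O₂ demand = substrate oxidised − cell-mass equivalent = 3.567 − 1.42 × 0.5201 = 2.828 kg O₂/d.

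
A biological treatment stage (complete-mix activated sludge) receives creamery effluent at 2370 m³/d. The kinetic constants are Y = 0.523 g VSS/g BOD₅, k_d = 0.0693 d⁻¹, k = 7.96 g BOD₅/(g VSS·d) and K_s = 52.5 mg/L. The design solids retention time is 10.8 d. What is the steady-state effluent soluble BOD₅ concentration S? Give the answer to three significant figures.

S ≈ 2.12 mg/L

From the Monod/SRT balance for a CMAS, S = K_s·(1+k_d θ_c)/[θ_c·(Y k − k_d) − 1] = 52.5 × (1 + 0.0693 × 10.8) / [10.8 × (0.523 × 7.96 − 0.0693) − 1] = 91.79 / 43.21 = 2.124 mg/L.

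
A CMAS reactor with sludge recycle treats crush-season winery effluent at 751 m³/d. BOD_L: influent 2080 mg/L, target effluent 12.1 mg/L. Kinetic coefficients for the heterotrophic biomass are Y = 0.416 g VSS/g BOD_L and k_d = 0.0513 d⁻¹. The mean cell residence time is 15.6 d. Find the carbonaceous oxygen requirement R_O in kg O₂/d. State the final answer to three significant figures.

R_O ≈ 1040 kg O₂/d

The observed yield is Y_obs = Y/(1 + k_d·θ_c) = 0.416 / (1 + 0.0513 × 15.6) = 0.416 / 1.800 = 0.2311 g VSS per g BOD_L removed.
Q·(S₀ − S) = 751 × (2080 − 12.1) × 10⁻³ = 1553 kg/d removed.
Biomass synthesised: P_X = Y_obs × 1553 = 358.9 kg VSS/d.
R_O = Q·(S₀ − S) − 1.42·P_X = 1553 − 1.42 × 358.9 = 1043 kg O₂/d.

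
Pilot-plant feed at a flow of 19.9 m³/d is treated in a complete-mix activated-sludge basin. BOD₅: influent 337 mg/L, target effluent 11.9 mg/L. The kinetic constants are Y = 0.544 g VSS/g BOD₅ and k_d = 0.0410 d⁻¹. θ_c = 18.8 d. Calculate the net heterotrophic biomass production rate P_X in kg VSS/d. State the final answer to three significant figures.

Correct the yield for decay: Y_obs = Y/(1 + k_d θ_c) = 0.544 / (1 + 0.0410 × 18.8) = 0.544 / 1.771 = 0.3072.
Substrate removed = Q·(S₀ − S) = 19.9 m³/d × (337 − 11.9) g/m³ = 6.47×10^3 g/d = 6.469 kg/d.
P_X = Y_obs · Q(S₀ − S) = 0.3072 × 6.469 = 1.987 kg VSS/d.

P_X ≈ 1.99 kg VSS/d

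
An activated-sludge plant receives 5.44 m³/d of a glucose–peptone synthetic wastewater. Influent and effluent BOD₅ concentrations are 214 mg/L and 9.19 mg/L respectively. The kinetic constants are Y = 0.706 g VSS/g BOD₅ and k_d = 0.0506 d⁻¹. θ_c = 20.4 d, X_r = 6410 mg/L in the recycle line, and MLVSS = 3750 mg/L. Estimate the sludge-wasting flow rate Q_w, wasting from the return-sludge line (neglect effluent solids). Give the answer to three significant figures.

Rearranging the biomass balance for a CMAS with decay, V = Y·Q·ΔS·θ_c / [X·(1+k_d θ_c)] = 0.706 × 5.44 × (214 − 9.19) × 20.4 / [3750 × (1 + 0.0506 × 20.4)] = 1.6×10^4 / 7621 = 2.106 m³.
θ_c = V·X/(Q_w·X_r) when wasting from the recycle, so Q_w = V·X/(θ_c·X_r) = 2.106 × 3750 / (20.4 × 6410) = 0.06038 m³/d.

Q_w ≈ 0.0604 m³/d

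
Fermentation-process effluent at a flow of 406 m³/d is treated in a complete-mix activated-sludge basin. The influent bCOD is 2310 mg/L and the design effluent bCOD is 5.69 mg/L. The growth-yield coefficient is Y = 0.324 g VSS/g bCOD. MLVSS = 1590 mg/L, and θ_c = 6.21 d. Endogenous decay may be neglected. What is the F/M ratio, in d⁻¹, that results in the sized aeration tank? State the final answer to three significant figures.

V·X = Y·Q·ΔS·θ_c gives V = 0.324 × 406 × (2310 − 5.69) × 6.21 / 1590 = 1184 m³.
F/M = Q·S₀ / (V·X) = 406 × 2310 / (1184 × 1590) = 0.4982 g bCOD·(g VSS·d)⁻¹.

F/M ≈ 0.498 d⁻¹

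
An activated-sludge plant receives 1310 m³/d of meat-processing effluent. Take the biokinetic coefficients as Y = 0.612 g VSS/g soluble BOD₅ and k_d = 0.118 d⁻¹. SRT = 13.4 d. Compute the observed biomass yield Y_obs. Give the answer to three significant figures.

Y_obs ≈ 0.237 g VSS/g soluble BOD₅

Observed yield with endogenous decay: Y_obs = Y / (1 + k_d·θ_c) = 0.612 / (1 + 0.118 × 13.4) = 0.612 / 2.581 = 0.2371 g VSS/g soluble BOD₅.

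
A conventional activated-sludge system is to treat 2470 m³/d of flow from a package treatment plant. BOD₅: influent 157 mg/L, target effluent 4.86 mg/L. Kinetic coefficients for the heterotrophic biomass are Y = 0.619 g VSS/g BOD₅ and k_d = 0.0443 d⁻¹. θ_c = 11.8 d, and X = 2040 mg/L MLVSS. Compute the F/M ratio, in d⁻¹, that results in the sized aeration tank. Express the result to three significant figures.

F/M ≈ 0.215 d⁻¹

Rearranging the biomass balance for a CMAS with decay, V = Y·Q·ΔS·θ_c / [X·(1+k_d θ_c)] = 0.619 × 2470 × (157 − 4.86) × 11.8 / [2040 × (1 + 0.0443 × 11.8)] = 2.74×10^6 / 3106 = 883.6 m³.
F/M = applied load / biomass = Q·S₀/(V·X) = 2470 × 157 / (883.6 × 2040) = 0.2151 d⁻¹.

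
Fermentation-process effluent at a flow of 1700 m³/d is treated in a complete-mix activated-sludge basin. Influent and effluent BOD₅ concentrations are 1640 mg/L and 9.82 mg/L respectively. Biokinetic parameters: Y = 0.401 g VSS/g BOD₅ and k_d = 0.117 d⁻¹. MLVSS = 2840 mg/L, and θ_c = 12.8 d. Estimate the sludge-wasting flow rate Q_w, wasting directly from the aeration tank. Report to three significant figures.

Q_w ≈ 157 m³/d

Rearranging the biomass balance for a CMAS with decay, V = Y·Q·ΔS·θ_c / [X·(1+k_d θ_c)] = 0.401 × 1700 × (1640 − 9.82) × 12.8 / [2840 × (1 + 0.117 × 12.8)] = 1.42×10^7 / 7093 = 2005 m³.
With mixed-liquor wasting, θ_c = V/Q_w, so Q_w = V/θ_c = 2005/12.8 = 156.7 m³/d.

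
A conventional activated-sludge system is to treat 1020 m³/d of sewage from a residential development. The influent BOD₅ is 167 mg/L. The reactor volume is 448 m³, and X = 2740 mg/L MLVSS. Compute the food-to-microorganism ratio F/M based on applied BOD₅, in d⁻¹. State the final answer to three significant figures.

F/M = Q·S₀ / (V·X) = 1020 × 167 / (448.0 × 2740) = 0.1388 g BOD₅·(g VSS·d)⁻¹.

F/M ≈ 0.139 d⁻¹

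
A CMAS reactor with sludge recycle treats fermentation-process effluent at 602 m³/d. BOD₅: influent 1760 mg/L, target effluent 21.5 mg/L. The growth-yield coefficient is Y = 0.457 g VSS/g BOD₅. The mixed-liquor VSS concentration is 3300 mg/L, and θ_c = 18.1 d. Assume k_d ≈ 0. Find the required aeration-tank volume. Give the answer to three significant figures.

With k_d = 0 the design equation reduces to V = Y Q (S₀−S) θ_c / X = 0.457 × 602 × (1760 − 21.5) × 18.1 / 3300 = 2623 m³.

V ≈ 2620 m³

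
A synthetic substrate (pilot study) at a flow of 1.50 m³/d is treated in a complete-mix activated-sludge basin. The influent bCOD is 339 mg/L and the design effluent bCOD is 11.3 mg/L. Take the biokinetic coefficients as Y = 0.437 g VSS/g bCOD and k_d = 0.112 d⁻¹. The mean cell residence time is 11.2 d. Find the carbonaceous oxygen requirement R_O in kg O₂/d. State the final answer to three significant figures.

R_O ≈ 0.356 kg O₂/d

Correct the yield for decay: Y_obs = Y/(1 + k_d θ_c) = 0.437 / (1 + 0.112 × 11.2) = 0.437 / 2.254 = 0.1938.
ΔS = 339 − 11.3 = 327.7 mg/L, so the substrate removal rate is 1.50 × 327.7/1000 = 0.4915 kg bCOD/d.
P_X = Y_obs·Q·(S₀ − S) = 0.1938 × 0.4915 = 0.09528 kg VSS/d.
R_O = Q·(S₀ − S) − 1.42·P_X = 0.4915 − 1.42 × 0.09528 = 0.3562 kg O₂/d.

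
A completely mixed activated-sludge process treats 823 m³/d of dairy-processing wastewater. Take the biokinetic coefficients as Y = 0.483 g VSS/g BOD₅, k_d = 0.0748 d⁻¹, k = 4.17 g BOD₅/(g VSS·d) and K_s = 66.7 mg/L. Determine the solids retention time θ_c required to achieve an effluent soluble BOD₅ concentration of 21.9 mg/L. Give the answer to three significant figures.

θ_c ≈ 2.36 d

Specific growth rate at S = 21.9 mg/L: μ = YkS/(K_s+S) = 0.483·4.17·21.9/(66.7+21.9) = 0.4978 d⁻¹.
1/θ_c = 0.4978 − 0.0748 = 0.4230 d⁻¹, so θ_c = 2.364 d.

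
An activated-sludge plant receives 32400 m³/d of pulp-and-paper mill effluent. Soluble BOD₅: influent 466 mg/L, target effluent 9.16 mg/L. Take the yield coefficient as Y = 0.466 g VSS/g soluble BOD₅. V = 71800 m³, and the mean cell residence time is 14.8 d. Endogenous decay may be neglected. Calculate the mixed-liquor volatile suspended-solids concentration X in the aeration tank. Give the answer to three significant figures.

X ≈ 1420 mg/L

From V·X = Y·Q·(S₀ − S)·θ_c (decay neglected): X = 0.466 × 32400 × (466 − 9.16) × 14.8 / 71800 = 1422 mg/L.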